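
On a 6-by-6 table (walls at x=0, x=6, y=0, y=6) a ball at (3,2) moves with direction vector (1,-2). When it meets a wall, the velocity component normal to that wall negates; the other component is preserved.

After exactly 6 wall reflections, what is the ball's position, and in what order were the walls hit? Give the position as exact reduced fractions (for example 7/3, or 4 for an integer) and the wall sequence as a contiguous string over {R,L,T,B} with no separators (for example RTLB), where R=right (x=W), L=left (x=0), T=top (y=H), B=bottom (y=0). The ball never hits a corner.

1. t=1 → B at (4,0); v=(1,2)
2. t=2 → R at (6,4); v=(-1,2)
3. t=1 → T at (5,6); v=(-1,-2)
4. t=3 → B at (2,0); v=(-1,2)
5. t=2 → L at (0,4); v=(1,2)
6. t=1 → T at (1,6); v=(1,-2)

Final position: (1,6)
Wall sequence: BRTBLT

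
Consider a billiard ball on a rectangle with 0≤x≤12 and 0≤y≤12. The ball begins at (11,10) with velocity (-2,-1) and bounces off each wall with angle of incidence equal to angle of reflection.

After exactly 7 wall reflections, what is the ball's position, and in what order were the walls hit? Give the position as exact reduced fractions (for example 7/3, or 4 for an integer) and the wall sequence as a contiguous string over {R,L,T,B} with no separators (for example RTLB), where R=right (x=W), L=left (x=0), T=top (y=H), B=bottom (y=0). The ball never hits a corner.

Final position: (0,9/2)
Wall sequence: LBRLTRL

1. t=11/2 → L at (0,9/2); v=(2,-1)
2. t=9/2 → B at (9,0); v=(2,1)
3. t=3/2 → R at (12,3/2); v=(-2,1)
4. t=6 → L at (0,15/2); v=(2,1)
5. t=9/2 → T at (9,12); v=(2,-1)
6. t=3/2 → R at (12,21/2); v=(-2,-1)
7. t=6 → L at (0,9/2); v=(2,-1)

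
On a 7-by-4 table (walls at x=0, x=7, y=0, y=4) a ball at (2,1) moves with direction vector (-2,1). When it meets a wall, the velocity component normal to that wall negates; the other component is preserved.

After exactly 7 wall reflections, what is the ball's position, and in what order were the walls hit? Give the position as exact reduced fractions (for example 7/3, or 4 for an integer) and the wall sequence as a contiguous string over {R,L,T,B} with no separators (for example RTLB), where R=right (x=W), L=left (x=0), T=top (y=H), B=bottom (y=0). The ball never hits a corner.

Final position: (7,7/2)
Wall sequence: LTRBLTR

1. t=1 → L at (0,2); v=(2,1)
2. t=2 → T at (4,4); v=(2,-1)
3. t=3/2 → R at (7,5/2); v=(-2,-1)
4. t=5/2 → B at (2,0); v=(-2,1)
5. t=1 → L at (0,1); v=(2,1)
6. t=3 → T at (6,4); v=(2,-1)
7. t=1/2 → R at (7,7/2); v=(-2,-1)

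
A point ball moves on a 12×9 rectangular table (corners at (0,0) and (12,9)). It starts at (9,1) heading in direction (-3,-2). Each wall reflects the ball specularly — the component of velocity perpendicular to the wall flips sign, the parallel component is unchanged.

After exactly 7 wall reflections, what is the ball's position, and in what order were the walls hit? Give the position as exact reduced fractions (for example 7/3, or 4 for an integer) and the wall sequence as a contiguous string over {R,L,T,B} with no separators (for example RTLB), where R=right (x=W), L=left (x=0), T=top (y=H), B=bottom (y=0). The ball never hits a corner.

1. t=1/2 → B at (15/2,0); v=(-3,2)
2. t=5/2 → L at (0,5); v=(3,2)
3. t=2 → T at (6,9); v=(3,-2)
4. t=2 → R at (12,5); v=(-3,-2)
5. t=5/2 → B at (9/2,0); v=(-3,2)
6. t=3/2 → L at (0,3); v=(3,2)
7. t=3 → T at (9,9); v=(3,-2)

Final position: (9,9)
Wall sequence: BLTRBLT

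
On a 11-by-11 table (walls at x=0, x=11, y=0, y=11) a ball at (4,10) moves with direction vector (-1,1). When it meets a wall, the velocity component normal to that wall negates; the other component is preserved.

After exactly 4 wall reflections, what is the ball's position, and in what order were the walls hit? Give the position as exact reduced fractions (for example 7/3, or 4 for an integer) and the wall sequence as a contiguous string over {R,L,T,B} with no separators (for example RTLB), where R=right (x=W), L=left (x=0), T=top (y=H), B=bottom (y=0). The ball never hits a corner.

Final position: (11,3)
Wall sequence: TLBR

1. t=1 → T at (3,11); v=(-1,-1)
2. t=3 → L at (0,8); v=(1,-1)
3. t=8 → B at (8,0); v=(1,1)
4. t=3 → R at (11,3); v=(-1,1)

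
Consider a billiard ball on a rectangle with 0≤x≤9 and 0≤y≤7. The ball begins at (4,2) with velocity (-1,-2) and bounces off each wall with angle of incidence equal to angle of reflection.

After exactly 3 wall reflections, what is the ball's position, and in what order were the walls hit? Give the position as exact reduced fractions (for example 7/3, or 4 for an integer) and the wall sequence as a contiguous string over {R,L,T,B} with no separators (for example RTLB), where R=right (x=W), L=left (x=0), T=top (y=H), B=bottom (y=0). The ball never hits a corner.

1. t=1 → B at (3,0); v=(-1,2)
2. t=3 → L at (0,6); v=(1,2)
3. t=1/2 → T at (1/2,7); v=(1,-2)

Final position: (1/2,7)
Wall sequence: BLT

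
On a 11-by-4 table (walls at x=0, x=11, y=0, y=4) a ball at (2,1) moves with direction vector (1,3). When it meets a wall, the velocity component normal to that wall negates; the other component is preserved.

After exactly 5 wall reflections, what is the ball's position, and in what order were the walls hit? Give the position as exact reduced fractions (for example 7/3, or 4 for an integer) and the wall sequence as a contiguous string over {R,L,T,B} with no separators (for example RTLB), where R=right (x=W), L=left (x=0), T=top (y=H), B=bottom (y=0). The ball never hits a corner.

1. t=1 → T at (3,4); v=(1,-3)
2. t=4/3 → B at (13/3,0); v=(1,3)
3. t=4/3 → T at (17/3,4); v=(1,-3)
4. t=4/3 → B at (7,0); v=(1,3)
5. t=4/3 → T at (25/3,4); v=(1,-3)

Final position: (25/3,4)
Wall sequence: TBTBT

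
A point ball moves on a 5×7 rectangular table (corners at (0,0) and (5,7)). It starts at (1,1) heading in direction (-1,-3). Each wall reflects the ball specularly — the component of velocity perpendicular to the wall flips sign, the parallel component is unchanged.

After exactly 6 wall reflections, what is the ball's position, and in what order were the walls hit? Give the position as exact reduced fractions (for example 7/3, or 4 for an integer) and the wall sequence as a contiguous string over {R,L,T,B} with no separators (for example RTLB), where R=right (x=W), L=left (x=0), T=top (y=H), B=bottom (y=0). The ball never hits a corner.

1. t=1/3 → B at (2/3,0); v=(-1,3)
2. t=2/3 → L at (0,2); v=(1,3)
3. t=5/3 → T at (5/3,7); v=(1,-3)
4. t=7/3 → B at (4,0); v=(1,3)
5. t=1 → R at (5,3); v=(-1,3)
6. t=4/3 → T at (11/3,7); v=(-1,-3)

Final position: (11/3,7)
Wall sequence: BLTBRT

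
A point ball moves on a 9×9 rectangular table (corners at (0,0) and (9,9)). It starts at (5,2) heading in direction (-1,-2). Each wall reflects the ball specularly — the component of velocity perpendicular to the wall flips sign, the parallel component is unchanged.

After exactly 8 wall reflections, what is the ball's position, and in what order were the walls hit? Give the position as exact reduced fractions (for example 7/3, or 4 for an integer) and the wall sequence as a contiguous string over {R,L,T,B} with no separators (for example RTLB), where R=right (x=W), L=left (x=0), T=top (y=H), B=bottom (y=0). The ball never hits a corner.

1. t=1 → B at (4,0); v=(-1,2)
2. t=4 → L at (0,8); v=(1,2)
3. t=1/2 → T at (1/2,9); v=(1,-2)
4. t=9/2 → B at (5,0); v=(1,2)
5. t=4 → R at (9,8); v=(-1,2)
6. t=1/2 → T at (17/2,9); v=(-1,-2)
7. t=9/2 → B at (4,0); v=(-1,2)
8. t=4 → L at (0,8); v=(1,2)

Final position: (0,8)
Wall sequence: BLTBRTBL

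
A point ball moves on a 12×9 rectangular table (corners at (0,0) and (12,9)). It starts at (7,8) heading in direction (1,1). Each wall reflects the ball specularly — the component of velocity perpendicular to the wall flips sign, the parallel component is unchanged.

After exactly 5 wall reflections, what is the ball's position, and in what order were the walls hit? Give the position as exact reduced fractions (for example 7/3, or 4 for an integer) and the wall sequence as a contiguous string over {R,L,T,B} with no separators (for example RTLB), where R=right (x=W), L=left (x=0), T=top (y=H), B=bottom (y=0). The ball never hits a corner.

Final position: (2,9)
Wall sequence: TRBLT

1. t=1 → T at (8,9); v=(1,-1)
2. t=4 → R at (12,5); v=(-1,-1)
3. t=5 → B at (7,0); v=(-1,1)
4. t=7 → L at (0,7); v=(1,1)
5. t=2 → T at (2,9); v=(1,-1)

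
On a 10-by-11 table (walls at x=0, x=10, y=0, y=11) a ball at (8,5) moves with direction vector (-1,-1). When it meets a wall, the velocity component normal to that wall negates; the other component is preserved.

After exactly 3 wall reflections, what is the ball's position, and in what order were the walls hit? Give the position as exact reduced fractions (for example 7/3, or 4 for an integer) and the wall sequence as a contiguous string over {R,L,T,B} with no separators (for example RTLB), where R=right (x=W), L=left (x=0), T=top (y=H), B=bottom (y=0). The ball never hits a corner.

1. t=5 → B at (3,0); v=(-1,1)
2. t=3 → L at (0,3); v=(1,1)
3. t=8 → T at (8,11); v=(1,-1)

Final position: (8,11)
Wall sequence: BLT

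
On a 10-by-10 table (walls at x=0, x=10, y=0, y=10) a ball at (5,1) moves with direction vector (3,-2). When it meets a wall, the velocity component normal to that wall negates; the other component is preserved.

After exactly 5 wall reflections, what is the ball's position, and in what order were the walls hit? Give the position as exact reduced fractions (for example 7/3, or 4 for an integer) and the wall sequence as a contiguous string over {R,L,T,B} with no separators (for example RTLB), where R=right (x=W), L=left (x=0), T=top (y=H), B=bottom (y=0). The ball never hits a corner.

1. t=1/2 → B at (13/2,0); v=(3,2)
2. t=7/6 → R at (10,7/3); v=(-3,2)
3. t=10/3 → L at (0,9); v=(3,2)
4. t=1/2 → T at (3/2,10); v=(3,-2)
5. t=17/6 → R at (10,13/3); v=(-3,-2)

Final position: (10,13/3)
Wall sequence: BRLTR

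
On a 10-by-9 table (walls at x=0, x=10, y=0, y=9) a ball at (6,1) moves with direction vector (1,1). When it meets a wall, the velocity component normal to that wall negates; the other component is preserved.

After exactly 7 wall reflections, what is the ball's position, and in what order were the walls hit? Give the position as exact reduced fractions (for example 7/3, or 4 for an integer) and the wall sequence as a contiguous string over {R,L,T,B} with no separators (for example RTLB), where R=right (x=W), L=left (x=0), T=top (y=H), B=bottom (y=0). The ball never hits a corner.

Final position: (0,1)
Wall sequence: RTLBRTL

1. t=4 → R at (10,5); v=(-1,1)
2. t=4 → T at (6,9); v=(-1,-1)
3. t=6 → L at (0,3); v=(1,-1)
4. t=3 → B at (3,0); v=(1,1)
5. t=7 → R at (10,7); v=(-1,1)
6. t=2 → T at (8,9); v=(-1,-1)
7. t=8 → L at (0,1); v=(1,-1)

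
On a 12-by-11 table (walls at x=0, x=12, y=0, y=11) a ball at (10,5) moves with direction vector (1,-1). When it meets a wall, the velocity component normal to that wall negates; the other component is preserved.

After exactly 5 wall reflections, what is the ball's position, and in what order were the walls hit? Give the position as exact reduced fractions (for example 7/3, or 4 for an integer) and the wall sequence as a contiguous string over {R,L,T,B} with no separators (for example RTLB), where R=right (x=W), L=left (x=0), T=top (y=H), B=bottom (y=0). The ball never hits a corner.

Final position: (12,1)
Wall sequence: RBLTR

1. t=2 → R at (12,3); v=(-1,-1)
2. t=3 → B at (9,0); v=(-1,1)
3. t=9 → L at (0,9); v=(1,1)
4. t=2 → T at (2,11); v=(1,-1)
5. t=10 → R at (12,1); v=(-1,-1)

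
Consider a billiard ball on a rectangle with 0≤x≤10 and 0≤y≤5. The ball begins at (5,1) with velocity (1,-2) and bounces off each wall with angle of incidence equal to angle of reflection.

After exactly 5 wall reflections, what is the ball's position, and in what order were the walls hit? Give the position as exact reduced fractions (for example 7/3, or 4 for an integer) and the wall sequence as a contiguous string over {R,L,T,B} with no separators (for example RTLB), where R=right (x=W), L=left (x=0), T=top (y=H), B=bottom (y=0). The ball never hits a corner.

Final position: (7,5)
Wall sequence: BTRBT

1. t=1/2 → B at (11/2,0); v=(1,2)
2. t=5/2 → T at (8,5); v=(1,-2)
3. t=2 → R at (10,1); v=(-1,-2)
4. t=1/2 → B at (19/2,0); v=(-1,2)
5. t=5/2 → T at (7,5); v=(-1,-2)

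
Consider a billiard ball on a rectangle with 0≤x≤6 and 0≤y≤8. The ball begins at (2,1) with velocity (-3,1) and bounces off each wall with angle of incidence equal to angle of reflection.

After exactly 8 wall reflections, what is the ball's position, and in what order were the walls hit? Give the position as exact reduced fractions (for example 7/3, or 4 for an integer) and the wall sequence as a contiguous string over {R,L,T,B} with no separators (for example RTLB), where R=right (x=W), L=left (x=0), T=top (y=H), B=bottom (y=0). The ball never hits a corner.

1. t=2/3 → L at (0,5/3); v=(3,1)
2. t=2 → R at (6,11/3); v=(-3,1)
3. t=2 → L at (0,17/3); v=(3,1)
4. t=2 → R at (6,23/3); v=(-3,1)
5. t=1/3 → T at (5,8); v=(-3,-1)
6. t=5/3 → L at (0,19/3); v=(3,-1)
7. t=2 → R at (6,13/3); v=(-3,-1)
8. t=2 → L at (0,7/3); v=(3,-1)

Final position: (0,7/3)
Wall sequence: LRLRTLRL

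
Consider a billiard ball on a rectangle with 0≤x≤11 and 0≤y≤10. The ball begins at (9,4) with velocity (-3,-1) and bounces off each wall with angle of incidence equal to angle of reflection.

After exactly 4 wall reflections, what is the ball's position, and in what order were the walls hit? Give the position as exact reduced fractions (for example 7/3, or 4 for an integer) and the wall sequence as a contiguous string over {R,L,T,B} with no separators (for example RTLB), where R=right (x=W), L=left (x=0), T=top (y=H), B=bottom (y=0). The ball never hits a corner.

Final position: (0,19/3)
Wall sequence: LBRL

1. t=3 → L at (0,1); v=(3,-1)
2. t=1 → B at (3,0); v=(3,1)
3. t=8/3 → R at (11,8/3); v=(-3,1)
4. t=11/3 → L at (0,19/3); v=(3,1)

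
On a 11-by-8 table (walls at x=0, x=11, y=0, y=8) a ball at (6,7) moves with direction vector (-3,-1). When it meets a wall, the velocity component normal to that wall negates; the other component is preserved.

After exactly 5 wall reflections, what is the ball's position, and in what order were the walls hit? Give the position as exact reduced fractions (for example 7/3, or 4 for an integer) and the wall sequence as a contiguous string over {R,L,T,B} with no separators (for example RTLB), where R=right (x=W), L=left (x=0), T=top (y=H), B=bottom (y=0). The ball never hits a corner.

Final position: (11,6)
Wall sequence: LRBLR

1. t=2 → L at (0,5); v=(3,-1)
2. t=11/3 → R at (11,4/3); v=(-3,-1)
3. t=4/3 → B at (7,0); v=(-3,1)
4. t=7/3 → L at (0,7/3); v=(3,1)
5. t=11/3 → R at (11,6); v=(-3,1)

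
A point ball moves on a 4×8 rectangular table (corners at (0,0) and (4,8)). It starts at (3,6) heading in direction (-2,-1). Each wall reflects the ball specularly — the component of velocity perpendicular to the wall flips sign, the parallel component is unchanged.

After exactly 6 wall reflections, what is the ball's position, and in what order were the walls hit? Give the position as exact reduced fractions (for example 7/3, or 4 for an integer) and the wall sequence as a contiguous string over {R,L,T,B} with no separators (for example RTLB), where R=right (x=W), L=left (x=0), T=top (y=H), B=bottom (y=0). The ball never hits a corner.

1. t=3/2 → L at (0,9/2); v=(2,-1)
2. t=2 → R at (4,5/2); v=(-2,-1)
3. t=2 → L at (0,1/2); v=(2,-1)
4. t=1/2 → B at (1,0); v=(2,1)
5. t=3/2 → R at (4,3/2); v=(-2,1)
6. t=2 → L at (0,7/2); v=(2,1)

Final position: (0,7/2)
Wall sequence: LRLBRL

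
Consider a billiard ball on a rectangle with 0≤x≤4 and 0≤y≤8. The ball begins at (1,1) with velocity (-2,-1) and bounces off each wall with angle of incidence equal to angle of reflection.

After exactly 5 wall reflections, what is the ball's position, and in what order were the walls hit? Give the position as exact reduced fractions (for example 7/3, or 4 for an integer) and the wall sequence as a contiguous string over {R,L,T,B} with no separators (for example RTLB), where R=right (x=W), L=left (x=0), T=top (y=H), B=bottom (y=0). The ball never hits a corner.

Final position: (4,11/2)
Wall sequence: LBRLR

1. t=1/2 → L at (0,1/2); v=(2,-1)
2. t=1/2 → B at (1,0); v=(2,1)
3. t=3/2 → R at (4,3/2); v=(-2,1)
4. t=2 → L at (0,7/2); v=(2,1)
5. t=2 → R at (4,11/2); v=(-2,1)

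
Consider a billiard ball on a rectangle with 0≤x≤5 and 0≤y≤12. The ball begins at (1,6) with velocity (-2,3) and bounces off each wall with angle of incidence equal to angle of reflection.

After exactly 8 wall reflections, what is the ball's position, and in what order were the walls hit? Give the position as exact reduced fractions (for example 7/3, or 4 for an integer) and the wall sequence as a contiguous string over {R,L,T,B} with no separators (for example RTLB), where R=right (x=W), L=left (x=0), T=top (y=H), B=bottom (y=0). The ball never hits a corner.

Final position: (0,21/2)
Wall sequence: LTRLBRTL

1. t=1/2 → L at (0,15/2); v=(2,3)
2. t=3/2 → T at (3,12); v=(2,-3)
3. t=1 → R at (5,9); v=(-2,-3)
4. t=5/2 → L at (0,3/2); v=(2,-3)
5. t=1/2 → B at (1,0); v=(2,3)
6. t=2 → R at (5,6); v=(-2,3)
7. t=2 → T at (1,12); v=(-2,-3)
8. t=1/2 → L at (0,21/2); v=(2,-3)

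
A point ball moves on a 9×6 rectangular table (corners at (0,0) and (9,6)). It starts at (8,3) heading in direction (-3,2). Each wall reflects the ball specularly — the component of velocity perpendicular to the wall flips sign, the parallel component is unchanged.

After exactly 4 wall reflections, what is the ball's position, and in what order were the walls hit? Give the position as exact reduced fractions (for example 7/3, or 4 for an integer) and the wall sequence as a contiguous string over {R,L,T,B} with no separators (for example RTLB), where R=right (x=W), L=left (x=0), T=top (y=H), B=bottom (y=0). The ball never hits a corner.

Final position: (9,7/3)
Wall sequence: TLBR

1. t=3/2 → T at (7/2,6); v=(-3,-2)
2. t=7/6 → L at (0,11/3); v=(3,-2)
3. t=11/6 → B at (11/2,0); v=(3,2)
4. t=7/6 → R at (9,7/3); v=(-3,2)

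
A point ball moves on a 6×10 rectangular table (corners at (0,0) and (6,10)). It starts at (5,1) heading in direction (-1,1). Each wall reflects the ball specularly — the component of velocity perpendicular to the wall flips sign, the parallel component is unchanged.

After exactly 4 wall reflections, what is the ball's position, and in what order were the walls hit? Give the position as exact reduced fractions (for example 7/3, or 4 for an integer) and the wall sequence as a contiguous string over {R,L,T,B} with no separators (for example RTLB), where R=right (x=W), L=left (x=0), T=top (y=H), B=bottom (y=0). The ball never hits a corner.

1. t=5 → L at (0,6); v=(1,1)
2. t=4 → T at (4,10); v=(1,-1)
3. t=2 → R at (6,8); v=(-1,-1)
4. t=6 → L at (0,2); v=(1,-1)

Final position: (0,2)
Wall sequence: LTRL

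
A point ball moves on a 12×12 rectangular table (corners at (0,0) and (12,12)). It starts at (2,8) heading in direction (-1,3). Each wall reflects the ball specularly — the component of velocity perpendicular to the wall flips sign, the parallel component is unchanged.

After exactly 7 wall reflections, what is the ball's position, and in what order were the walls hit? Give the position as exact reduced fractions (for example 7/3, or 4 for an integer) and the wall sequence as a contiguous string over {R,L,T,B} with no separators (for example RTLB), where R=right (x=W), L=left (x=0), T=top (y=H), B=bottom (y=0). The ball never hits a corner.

1. t=4/3 → T at (2/3,12); v=(-1,-3)
2. t=2/3 → L at (0,10); v=(1,-3)
3. t=10/3 → B at (10/3,0); v=(1,3)
4. t=4 → T at (22/3,12); v=(1,-3)
5. t=4 → B at (34/3,0); v=(1,3)
6. t=2/3 → R at (12,2); v=(-1,3)
7. t=10/3 → T at (26/3,12); v=(-1,-3)

Final position: (26/3,12)
Wall sequence: TLBTBRT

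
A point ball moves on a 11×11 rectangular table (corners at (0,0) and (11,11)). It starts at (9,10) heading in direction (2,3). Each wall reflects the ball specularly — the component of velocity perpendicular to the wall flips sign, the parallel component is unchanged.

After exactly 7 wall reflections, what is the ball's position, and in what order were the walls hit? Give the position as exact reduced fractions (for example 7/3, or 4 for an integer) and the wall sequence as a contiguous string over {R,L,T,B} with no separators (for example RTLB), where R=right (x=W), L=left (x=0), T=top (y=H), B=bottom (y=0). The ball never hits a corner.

Final position: (11,2)
Wall sequence: TRBLTBR

1. t=1/3 → T at (29/3,11); v=(2,-3)
2. t=2/3 → R at (11,9); v=(-2,-3)
3. t=3 → B at (5,0); v=(-2,3)
4. t=5/2 → L at (0,15/2); v=(2,3)
5. t=7/6 → T at (7/3,11); v=(2,-3)
6. t=11/3 → B at (29/3,0); v=(2,3)
7. t=2/3 → R at (11,2); v=(-2,3)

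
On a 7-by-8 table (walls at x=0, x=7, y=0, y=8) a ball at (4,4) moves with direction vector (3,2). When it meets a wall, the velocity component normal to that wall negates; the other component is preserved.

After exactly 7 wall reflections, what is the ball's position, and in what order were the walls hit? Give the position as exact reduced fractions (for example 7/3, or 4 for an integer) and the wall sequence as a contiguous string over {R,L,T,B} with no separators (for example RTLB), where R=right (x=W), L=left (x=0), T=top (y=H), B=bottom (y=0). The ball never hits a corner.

1. t=1 → R at (7,6); v=(-3,2)
2. t=1 → T at (4,8); v=(-3,-2)
3. t=4/3 → L at (0,16/3); v=(3,-2)
4. t=7/3 → R at (7,2/3); v=(-3,-2)
5. t=1/3 → B at (6,0); v=(-3,2)
6. t=2 → L at (0,4); v=(3,2)
7. t=2 → T at (6,8); v=(3,-2)

Final position: (6,8)
Wall sequence: RTLRBLT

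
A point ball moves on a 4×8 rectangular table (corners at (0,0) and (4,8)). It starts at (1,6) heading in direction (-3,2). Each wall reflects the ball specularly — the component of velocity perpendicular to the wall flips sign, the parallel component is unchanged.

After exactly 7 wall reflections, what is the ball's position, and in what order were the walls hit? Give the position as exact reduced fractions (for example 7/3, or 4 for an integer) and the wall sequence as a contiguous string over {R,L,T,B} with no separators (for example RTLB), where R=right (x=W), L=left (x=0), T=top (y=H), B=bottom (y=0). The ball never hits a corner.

1. t=1/3 → L at (0,20/3); v=(3,2)
2. t=2/3 → T at (2,8); v=(3,-2)
3. t=2/3 → R at (4,20/3); v=(-3,-2)
4. t=4/3 → L at (0,4); v=(3,-2)
5. t=4/3 → R at (4,4/3); v=(-3,-2)
6. t=2/3 → B at (2,0); v=(-3,2)
7. t=2/3 → L at (0,4/3); v=(3,2)

Final position: (0,4/3)
Wall sequence: LTRLRBL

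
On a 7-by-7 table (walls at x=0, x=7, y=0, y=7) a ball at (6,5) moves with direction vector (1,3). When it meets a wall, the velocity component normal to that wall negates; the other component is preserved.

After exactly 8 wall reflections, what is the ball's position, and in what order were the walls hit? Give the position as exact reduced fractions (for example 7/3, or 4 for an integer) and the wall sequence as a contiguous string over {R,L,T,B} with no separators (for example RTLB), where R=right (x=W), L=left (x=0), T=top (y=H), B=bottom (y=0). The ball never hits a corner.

1. t=2/3 → T at (20/3,7); v=(1,-3)
2. t=1/3 → R at (7,6); v=(-1,-3)
3. t=2 → B at (5,0); v=(-1,3)
4. t=7/3 → T at (8/3,7); v=(-1,-3)
5. t=7/3 → B at (1/3,0); v=(-1,3)
6. t=1/3 → L at (0,1); v=(1,3)
7. t=2 → T at (2,7); v=(1,-3)
8. t=7/3 → B at (13/3,0); v=(1,3)

Final position: (13/3,0)
Wall sequence: TRBTBLTB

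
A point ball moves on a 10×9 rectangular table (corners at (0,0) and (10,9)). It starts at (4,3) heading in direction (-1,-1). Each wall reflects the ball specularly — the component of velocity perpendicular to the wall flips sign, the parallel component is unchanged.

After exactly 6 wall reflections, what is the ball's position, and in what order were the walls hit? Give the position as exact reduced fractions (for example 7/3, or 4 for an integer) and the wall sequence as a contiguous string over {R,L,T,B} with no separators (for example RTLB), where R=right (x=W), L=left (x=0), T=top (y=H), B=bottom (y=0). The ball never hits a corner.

1. t=3 → B at (1,0); v=(-1,1)
2. t=1 → L at (0,1); v=(1,1)
3. t=8 → T at (8,9); v=(1,-1)
4. t=2 → R at (10,7); v=(-1,-1)
5. t=7 → B at (3,0); v=(-1,1)
6. t=3 → L at (0,3); v=(1,1)

Final position: (0,3)
Wall sequence: BLTRBL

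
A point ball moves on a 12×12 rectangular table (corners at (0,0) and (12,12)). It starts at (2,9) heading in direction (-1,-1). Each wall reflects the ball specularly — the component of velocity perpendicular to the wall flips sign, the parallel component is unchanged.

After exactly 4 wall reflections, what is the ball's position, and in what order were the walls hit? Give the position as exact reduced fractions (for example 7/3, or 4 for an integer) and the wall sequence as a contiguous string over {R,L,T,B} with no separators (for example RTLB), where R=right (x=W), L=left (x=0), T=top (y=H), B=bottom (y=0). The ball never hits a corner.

1. t=2 → L at (0,7); v=(1,-1)
2. t=7 → B at (7,0); v=(1,1)
3. t=5 → R at (12,5); v=(-1,1)
4. t=7 → T at (5,12); v=(-1,-1)

Final position: (5,12)
Wall sequence: LBRT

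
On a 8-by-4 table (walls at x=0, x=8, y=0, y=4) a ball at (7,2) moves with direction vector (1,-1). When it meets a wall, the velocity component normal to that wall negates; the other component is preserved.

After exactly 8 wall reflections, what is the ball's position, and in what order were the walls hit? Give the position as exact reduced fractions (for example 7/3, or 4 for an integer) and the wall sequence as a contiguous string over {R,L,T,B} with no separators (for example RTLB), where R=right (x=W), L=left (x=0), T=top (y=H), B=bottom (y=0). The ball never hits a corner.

Final position: (7,0)
Wall sequence: RBTLBTRB

1. t=1 → R at (8,1); v=(-1,-1)
2. t=1 → B at (7,0); v=(-1,1)
3. t=4 → T at (3,4); v=(-1,-1)
4. t=3 → L at (0,1); v=(1,-1)
5. t=1 → B at (1,0); v=(1,1)
6. t=4 → T at (5,4); v=(1,-1)
7. t=3 → R at (8,1); v=(-1,-1)
8. t=1 → B at (7,0); v=(-1,1)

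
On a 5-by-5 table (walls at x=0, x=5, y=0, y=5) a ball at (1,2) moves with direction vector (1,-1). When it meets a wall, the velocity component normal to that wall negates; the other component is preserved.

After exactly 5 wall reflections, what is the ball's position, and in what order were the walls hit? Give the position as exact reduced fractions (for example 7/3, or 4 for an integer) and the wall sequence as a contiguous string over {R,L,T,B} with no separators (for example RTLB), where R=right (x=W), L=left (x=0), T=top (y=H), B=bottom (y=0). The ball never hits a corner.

1. t=2 → B at (3,0); v=(1,1)
2. t=2 → R at (5,2); v=(-1,1)
3. t=3 → T at (2,5); v=(-1,-1)
4. t=2 → L at (0,3); v=(1,-1)
5. t=3 → B at (3,0); v=(1,1)

Final position: (3,0)
Wall sequence: BRTLB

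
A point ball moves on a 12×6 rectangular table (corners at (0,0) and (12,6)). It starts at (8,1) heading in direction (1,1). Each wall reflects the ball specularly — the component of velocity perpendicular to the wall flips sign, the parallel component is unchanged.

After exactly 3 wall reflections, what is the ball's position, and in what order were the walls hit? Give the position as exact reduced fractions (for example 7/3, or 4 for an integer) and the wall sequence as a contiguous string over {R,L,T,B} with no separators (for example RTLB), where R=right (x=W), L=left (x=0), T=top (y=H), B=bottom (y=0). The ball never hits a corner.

1. t=4 → R at (12,5); v=(-1,1)
2. t=1 → T at (11,6); v=(-1,-1)
3. t=6 → B at (5,0); v=(-1,1)

Final position: (5,0)
Wall sequence: RTB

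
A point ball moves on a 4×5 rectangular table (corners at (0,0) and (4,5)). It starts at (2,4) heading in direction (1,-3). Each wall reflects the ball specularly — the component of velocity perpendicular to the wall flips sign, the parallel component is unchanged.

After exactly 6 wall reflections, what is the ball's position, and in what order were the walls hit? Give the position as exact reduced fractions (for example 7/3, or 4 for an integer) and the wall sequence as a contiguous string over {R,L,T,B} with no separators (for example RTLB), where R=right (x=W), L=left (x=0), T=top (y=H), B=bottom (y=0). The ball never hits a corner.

1. t=4/3 → B at (10/3,0); v=(1,3)
2. t=2/3 → R at (4,2); v=(-1,3)
3. t=1 → T at (3,5); v=(-1,-3)
4. t=5/3 → B at (4/3,0); v=(-1,3)
5. t=4/3 → L at (0,4); v=(1,3)
6. t=1/3 → T at (1/3,5); v=(1,-3)

Final position: (1/3,5)
Wall sequence: BRTBLT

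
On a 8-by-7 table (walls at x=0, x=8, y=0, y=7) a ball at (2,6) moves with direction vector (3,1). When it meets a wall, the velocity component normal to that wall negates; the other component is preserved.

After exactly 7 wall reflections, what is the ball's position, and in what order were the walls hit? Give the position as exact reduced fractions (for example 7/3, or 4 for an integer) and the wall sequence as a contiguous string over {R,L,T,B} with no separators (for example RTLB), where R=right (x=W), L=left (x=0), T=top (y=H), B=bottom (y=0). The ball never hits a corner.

1. t=1 → T at (5,7); v=(3,-1)
2. t=1 → R at (8,6); v=(-3,-1)
3. t=8/3 → L at (0,10/3); v=(3,-1)
4. t=8/3 → R at (8,2/3); v=(-3,-1)
5. t=2/3 → B at (6,0); v=(-3,1)
6. t=2 → L at (0,2); v=(3,1)
7. t=8/3 → R at (8,14/3); v=(-3,1)

Final position: (8,14/3)
Wall sequence: TRLRBLR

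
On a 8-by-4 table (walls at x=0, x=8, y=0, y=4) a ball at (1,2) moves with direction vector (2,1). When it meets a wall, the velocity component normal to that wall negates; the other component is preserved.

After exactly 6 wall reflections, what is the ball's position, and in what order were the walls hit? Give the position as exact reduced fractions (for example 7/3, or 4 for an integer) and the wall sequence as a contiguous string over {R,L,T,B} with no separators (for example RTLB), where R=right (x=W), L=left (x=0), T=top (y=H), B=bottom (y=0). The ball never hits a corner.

Final position: (8,5/2)
Wall sequence: TRBLTR

1. t=2 → T at (5,4); v=(2,-1)
2. t=3/2 → R at (8,5/2); v=(-2,-1)
3. t=5/2 → B at (3,0); v=(-2,1)
4. t=3/2 → L at (0,3/2); v=(2,1)
5. t=5/2 → T at (5,4); v=(2,-1)
6. t=3/2 → R at (8,5/2); v=(-2,-1)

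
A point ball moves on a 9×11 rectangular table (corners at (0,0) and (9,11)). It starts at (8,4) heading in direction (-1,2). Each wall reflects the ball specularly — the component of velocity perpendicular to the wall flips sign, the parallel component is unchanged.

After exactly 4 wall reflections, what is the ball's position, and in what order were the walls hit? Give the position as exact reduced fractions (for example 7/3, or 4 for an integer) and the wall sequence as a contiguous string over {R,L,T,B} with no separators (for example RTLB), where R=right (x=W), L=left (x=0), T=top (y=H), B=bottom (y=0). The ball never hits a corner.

Final position: (13/2,11)
Wall sequence: TLBT

1. t=7/2 → T at (9/2,11); v=(-1,-2)
2. t=9/2 → L at (0,2); v=(1,-2)
3. t=1 → B at (1,0); v=(1,2)
4. t=11/2 → T at (13/2,11); v=(1,-2)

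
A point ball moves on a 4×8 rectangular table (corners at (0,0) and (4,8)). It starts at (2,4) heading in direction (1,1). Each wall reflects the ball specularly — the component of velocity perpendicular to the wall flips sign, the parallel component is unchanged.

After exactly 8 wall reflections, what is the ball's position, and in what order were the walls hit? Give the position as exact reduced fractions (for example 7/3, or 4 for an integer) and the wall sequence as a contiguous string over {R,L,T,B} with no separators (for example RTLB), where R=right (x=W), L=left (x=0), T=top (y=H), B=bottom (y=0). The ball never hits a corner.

1. t=2 → R at (4,6); v=(-1,1)
2. t=2 → T at (2,8); v=(-1,-1)
3. t=2 → L at (0,6); v=(1,-1)
4. t=4 → R at (4,2); v=(-1,-1)
5. t=2 → B at (2,0); v=(-1,1)
6. t=2 → L at (0,2); v=(1,1)
7. t=4 → R at (4,6); v=(-1,1)
8. t=2 → T at (2,8); v=(-1,-1)

Final position: (2,8)
Wall sequence: RTLRBLRT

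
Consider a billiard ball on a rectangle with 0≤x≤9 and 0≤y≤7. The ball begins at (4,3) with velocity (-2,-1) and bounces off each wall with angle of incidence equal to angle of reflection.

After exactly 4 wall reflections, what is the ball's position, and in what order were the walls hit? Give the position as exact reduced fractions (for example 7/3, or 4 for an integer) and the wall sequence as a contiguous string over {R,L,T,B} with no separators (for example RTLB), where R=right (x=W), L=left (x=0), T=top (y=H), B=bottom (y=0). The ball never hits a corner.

Final position: (2,7)
Wall sequence: LBRT

1. t=2 → L at (0,1); v=(2,-1)
2. t=1 → B at (2,0); v=(2,1)
3. t=7/2 → R at (9,7/2); v=(-2,1)
4. t=7/2 → T at (2,7); v=(-2,-1)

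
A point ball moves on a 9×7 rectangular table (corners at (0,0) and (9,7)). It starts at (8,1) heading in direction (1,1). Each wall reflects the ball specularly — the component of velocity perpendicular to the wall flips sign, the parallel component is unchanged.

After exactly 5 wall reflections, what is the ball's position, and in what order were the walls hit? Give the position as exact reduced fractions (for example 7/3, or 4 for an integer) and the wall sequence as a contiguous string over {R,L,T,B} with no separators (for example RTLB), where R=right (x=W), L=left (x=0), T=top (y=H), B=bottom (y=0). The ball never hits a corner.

1. t=1 → R at (9,2); v=(-1,1)
2. t=5 → T at (4,7); v=(-1,-1)
3. t=4 → L at (0,3); v=(1,-1)
4. t=3 → B at (3,0); v=(1,1)
5. t=6 → R at (9,6); v=(-1,1)

Final position: (9,6)
Wall sequence: RTLBR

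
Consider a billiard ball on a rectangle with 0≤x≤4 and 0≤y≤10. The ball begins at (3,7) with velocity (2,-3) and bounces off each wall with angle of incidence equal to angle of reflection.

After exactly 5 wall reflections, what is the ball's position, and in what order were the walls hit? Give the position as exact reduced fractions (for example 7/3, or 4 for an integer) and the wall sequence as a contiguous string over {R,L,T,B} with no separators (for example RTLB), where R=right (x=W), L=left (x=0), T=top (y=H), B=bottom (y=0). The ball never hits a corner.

1. t=1/2 → R at (4,11/2); v=(-2,-3)
2. t=11/6 → B at (1/3,0); v=(-2,3)
3. t=1/6 → L at (0,1/2); v=(2,3)
4. t=2 → R at (4,13/2); v=(-2,3)
5. t=7/6 → T at (5/3,10); v=(-2,-3)

Final position: (5/3,10)
Wall sequence: RBLRT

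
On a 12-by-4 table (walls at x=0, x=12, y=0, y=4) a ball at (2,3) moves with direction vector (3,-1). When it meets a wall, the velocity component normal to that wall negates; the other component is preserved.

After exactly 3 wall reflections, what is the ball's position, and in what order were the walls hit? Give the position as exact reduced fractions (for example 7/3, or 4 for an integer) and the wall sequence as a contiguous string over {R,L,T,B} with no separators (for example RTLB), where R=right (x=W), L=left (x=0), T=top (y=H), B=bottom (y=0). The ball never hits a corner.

Final position: (1,4)
Wall sequence: BRT

1. t=3 → B at (11,0); v=(3,1)
2. t=1/3 → R at (12,1/3); v=(-3,1)
3. t=11/3 → T at (1,4); v=(-3,-1)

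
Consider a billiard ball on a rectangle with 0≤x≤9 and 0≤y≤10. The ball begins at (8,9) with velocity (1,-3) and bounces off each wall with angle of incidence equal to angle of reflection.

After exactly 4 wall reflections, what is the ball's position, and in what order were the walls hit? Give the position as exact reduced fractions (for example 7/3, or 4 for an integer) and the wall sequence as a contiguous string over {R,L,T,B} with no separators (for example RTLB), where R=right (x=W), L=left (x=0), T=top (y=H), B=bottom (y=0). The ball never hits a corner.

1. t=1 → R at (9,6); v=(-1,-3)
2. t=2 → B at (7,0); v=(-1,3)
3. t=10/3 → T at (11/3,10); v=(-1,-3)
4. t=10/3 → B at (1/3,0); v=(-1,3)

Final position: (1/3,0)
Wall sequence: RBTB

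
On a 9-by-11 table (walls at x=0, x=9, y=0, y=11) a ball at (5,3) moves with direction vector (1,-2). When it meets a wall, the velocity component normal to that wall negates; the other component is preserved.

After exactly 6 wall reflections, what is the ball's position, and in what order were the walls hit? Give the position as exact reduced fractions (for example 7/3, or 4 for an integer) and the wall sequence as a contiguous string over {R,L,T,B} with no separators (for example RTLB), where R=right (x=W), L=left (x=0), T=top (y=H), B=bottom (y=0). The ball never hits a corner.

Final position: (5,11)
Wall sequence: BRTBLT

1. t=3/2 → B at (13/2,0); v=(1,2)
2. t=5/2 → R at (9,5); v=(-1,2)
3. t=3 → T at (6,11); v=(-1,-2)
4. t=11/2 → B at (1/2,0); v=(-1,2)
5. t=1/2 → L at (0,1); v=(1,2)
6. t=5 → T at (5,11); v=(1,-2)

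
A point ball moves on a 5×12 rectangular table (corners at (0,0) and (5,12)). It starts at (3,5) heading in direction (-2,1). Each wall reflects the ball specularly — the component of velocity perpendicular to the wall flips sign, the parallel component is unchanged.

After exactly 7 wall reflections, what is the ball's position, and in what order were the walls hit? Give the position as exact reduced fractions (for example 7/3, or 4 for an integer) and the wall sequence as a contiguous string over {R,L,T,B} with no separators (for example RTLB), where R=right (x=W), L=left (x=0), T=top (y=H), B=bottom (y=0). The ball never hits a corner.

Final position: (5,5)
Wall sequence: LRLTRLR

1. t=3/2 → L at (0,13/2); v=(2,1)
2. t=5/2 → R at (5,9); v=(-2,1)
3. t=5/2 → L at (0,23/2); v=(2,1)
4. t=1/2 → T at (1,12); v=(2,-1)
5. t=2 → R at (5,10); v=(-2,-1)
6. t=5/2 → L at (0,15/2); v=(2,-1)
7. t=5/2 → R at (5,5); v=(-2,-1)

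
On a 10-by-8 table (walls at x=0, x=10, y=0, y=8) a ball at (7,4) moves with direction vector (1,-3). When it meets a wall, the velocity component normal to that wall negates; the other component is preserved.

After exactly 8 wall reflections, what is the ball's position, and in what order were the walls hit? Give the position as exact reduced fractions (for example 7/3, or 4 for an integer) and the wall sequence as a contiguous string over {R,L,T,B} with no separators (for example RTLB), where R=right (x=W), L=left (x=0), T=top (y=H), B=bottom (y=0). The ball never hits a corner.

Final position: (5/3,8)
Wall sequence: BRTBTBLT

1. t=4/3 → B at (25/3,0); v=(1,3)
2. t=5/3 → R at (10,5); v=(-1,3)
3. t=1 → T at (9,8); v=(-1,-3)
4. t=8/3 → B at (19/3,0); v=(-1,3)
5. t=8/3 → T at (11/3,8); v=(-1,-3)
6. t=8/3 → B at (1,0); v=(-1,3)
7. t=1 → L at (0,3); v=(1,3)
8. t=5/3 → T at (5/3,8); v=(1,-3)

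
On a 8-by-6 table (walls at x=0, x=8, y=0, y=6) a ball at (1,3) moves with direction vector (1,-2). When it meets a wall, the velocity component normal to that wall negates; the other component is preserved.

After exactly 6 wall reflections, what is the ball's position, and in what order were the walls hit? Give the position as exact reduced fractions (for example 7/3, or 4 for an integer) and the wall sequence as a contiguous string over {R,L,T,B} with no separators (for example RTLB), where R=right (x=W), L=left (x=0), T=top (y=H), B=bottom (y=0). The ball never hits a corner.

Final position: (3/2,0)
Wall sequence: BTRBTB

1. t=3/2 → B at (5/2,0); v=(1,2)
2. t=3 → T at (11/2,6); v=(1,-2)
3. t=5/2 → R at (8,1); v=(-1,-2)
4. t=1/2 → B at (15/2,0); v=(-1,2)
5. t=3 → T at (9/2,6); v=(-1,-2)
6. t=3 → B at (3/2,0); v=(-1,2)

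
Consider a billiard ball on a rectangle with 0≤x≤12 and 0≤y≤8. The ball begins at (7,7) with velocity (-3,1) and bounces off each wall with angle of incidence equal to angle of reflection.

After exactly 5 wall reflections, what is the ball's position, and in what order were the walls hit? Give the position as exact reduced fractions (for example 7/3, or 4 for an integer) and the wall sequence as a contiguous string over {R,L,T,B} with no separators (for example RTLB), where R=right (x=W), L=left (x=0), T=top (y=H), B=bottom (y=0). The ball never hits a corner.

Final position: (0,4/3)
Wall sequence: TLRBL

1. t=1 → T at (4,8); v=(-3,-1)
2. t=4/3 → L at (0,20/3); v=(3,-1)
3. t=4 → R at (12,8/3); v=(-3,-1)
4. t=8/3 → B at (4,0); v=(-3,1)
5. t=4/3 → L at (0,4/3); v=(3,1)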